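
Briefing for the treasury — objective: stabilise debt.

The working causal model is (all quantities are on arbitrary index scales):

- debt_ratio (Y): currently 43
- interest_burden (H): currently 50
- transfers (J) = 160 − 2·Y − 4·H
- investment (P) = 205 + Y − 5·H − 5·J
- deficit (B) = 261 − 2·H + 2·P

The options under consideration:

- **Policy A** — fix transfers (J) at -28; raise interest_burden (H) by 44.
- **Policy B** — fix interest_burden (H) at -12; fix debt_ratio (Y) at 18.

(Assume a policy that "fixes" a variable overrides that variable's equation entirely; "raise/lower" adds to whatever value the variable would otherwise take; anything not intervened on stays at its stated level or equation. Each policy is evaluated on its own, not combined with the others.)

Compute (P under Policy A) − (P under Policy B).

495

Policy A (J := -28, H + 44):
  Y = 43
  H = 50 + 44 = 94
  J = -28
  P = 205 + 43 − 5·94 − 5·(-28) = -82
Policy B (H := -12, Y := 18):
  Y = 18
  H = -12
  J = 160 − 2·18 − 4·(-12) = 172
  P = 205 + 18 − 5·(-12) − 5·172 = -577
P: -82 − (-577) = 495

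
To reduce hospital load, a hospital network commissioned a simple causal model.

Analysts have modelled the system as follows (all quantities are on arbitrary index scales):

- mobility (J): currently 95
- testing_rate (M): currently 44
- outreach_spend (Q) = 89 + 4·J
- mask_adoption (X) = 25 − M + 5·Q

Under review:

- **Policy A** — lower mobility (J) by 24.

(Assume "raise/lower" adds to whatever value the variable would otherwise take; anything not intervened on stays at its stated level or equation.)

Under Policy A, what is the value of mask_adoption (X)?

Policy A (J − 24):
  J = 95 − 24 = 71
  M = 44
  Q = 89 + 4·71 = 373
  X = 25 − 44 + 5·373 = 1846

1846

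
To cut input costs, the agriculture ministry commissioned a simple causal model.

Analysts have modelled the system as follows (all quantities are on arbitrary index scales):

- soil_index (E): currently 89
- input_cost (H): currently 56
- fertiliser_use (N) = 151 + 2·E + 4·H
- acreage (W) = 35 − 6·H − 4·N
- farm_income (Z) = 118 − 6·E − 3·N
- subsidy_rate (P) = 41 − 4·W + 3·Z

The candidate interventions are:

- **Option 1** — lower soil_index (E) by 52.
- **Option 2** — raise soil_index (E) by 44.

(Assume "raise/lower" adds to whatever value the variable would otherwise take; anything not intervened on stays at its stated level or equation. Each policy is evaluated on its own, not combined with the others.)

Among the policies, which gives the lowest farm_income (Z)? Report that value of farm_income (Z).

Option 1 (E − 52):
  E = 89 − 52 = 37
  H = 56
  N = 151 + 2·37 + 4·56 = 449
  Z = 118 − 6·37 − 3·449 = -1451
Option 2 (E + 44):
  E = 89 + 44 = 133
  H = 56
  N = 151 + 2·133 + 4·56 = 641
  Z = 118 − 6·133 − 3·641 = -2603
Comparing — Option 1: Z=-1451, Option 2: Z=-2603. Lowest is -2603 (Option 2).

-2603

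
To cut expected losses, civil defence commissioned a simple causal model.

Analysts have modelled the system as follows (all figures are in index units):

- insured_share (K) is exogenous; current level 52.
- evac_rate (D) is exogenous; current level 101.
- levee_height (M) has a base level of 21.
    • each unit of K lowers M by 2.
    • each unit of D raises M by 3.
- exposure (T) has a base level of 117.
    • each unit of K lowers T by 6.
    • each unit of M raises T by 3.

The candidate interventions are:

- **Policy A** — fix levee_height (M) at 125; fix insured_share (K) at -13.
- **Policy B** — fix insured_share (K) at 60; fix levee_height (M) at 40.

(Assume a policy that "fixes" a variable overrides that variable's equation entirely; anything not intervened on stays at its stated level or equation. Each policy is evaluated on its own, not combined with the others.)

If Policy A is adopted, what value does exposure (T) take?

570

Policy A (M := 125, K := -13):
  K = -13
  D = 101
  M = 125
  T = 117 − 6·(-13) + 3·125 = 570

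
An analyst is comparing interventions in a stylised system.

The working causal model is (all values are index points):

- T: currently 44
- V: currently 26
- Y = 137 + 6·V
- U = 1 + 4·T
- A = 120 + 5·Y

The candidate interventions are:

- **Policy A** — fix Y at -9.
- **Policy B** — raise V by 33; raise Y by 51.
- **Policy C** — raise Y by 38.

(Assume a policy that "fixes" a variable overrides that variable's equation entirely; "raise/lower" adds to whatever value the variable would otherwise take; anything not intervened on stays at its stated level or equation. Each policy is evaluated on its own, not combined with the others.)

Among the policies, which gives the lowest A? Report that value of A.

Policy A (Y := -9):
  V = 26
  Y = -9
  A = 120 + 5·(-9) = 75
Policy B (V + 33, Y + 51):
  V = 26 + 33 = 59
  Y = 137 + 6·59 (+51 from intervention) = 542
  A = 120 + 5·542 = 2830
Policy C (Y + 38):
  V = 26
  Y = 137 + 6·26 (+38 from intervention) = 331
  A = 120 + 5·331 = 1775
Comparing — Policy A: A=75, Policy B: A=2830, Policy C: A=1775. Lowest is 75 (Policy A).

75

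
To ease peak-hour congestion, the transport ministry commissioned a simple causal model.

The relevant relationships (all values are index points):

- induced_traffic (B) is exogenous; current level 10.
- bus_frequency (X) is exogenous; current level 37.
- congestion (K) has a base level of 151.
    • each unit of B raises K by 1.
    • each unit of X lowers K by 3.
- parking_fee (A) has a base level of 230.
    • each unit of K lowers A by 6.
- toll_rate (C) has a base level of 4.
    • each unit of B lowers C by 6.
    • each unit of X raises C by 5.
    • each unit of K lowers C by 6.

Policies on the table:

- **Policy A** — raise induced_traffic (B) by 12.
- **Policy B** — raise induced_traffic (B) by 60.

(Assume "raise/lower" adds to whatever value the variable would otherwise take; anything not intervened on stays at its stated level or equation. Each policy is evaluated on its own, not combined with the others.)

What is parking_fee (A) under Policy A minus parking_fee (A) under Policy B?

Policy A (B + 12):
  B = 10 + 12 = 22
  X = 37
  K = 151 + 22 − 3·37 = 62
  A = 230 − 6·62 = -142
Policy B (B + 60):
  B = 10 + 60 = 70
  X = 37
  K = 151 + 70 − 3·37 = 110
  A = 230 − 6·110 = -430
A: -142 − (-430) = 288

288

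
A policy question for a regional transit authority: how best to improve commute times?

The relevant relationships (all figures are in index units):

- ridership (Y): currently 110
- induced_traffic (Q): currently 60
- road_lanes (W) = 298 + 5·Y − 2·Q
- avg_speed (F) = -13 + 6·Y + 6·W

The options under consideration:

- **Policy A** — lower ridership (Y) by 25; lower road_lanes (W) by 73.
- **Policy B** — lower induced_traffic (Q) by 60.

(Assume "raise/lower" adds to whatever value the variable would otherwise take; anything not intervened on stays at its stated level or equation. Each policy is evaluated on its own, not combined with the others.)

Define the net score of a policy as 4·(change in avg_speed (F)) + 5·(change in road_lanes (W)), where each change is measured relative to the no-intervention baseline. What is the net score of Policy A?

-6342

Baseline:
  Y = 110
  Q = 60
  W = 298 + 5·110 − 2·60 = 728
  F = -13 + 6·110 + 6·728 = 5015
Policy A (Y − 25, W − 73):
  Y = 110 − 25 = 85
  Q = 60
  W = 298 + 5·85 − 2·60 (−73 from intervention) = 530
  F = -13 + 6·85 + 6·530 = 3677
ΔF = 3677 − 5015 = -1338; ΔW = 530 − 728 = -198
Score = 4·(-1338) + 5·(-198) = -6342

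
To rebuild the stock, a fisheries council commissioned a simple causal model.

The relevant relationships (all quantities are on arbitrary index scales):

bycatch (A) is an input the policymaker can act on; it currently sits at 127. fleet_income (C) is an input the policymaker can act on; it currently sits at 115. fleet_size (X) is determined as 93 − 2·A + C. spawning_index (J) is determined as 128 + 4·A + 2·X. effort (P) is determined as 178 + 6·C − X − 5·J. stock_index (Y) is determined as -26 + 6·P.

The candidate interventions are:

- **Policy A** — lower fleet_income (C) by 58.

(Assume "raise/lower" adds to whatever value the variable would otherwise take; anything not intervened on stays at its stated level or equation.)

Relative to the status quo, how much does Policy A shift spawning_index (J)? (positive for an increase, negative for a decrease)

Baseline:
  A = 127
  C = 115
  X = 93 − 2·127 + 115 = -46
  J = 128 + 4·127 + 2·(-46) = 544
Policy A (C − 58):
  A = 127
  C = 115 − 58 = 57
  X = 93 − 2·127 + 57 = -104
  J = 128 + 4·127 + 2·(-104) = 428
Change in J: 428 − 544 = -116

-116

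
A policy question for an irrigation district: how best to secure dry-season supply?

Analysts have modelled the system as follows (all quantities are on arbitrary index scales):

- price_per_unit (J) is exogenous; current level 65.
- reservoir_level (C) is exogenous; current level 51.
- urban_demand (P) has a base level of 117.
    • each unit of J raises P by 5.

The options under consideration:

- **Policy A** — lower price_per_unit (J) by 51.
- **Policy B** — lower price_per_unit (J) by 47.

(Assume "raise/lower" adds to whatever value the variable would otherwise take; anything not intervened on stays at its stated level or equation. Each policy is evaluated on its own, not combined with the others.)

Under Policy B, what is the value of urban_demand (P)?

207

Policy B (J − 47):
  J = 65 − 47 = 18
  P = 117 + 5·18 = 207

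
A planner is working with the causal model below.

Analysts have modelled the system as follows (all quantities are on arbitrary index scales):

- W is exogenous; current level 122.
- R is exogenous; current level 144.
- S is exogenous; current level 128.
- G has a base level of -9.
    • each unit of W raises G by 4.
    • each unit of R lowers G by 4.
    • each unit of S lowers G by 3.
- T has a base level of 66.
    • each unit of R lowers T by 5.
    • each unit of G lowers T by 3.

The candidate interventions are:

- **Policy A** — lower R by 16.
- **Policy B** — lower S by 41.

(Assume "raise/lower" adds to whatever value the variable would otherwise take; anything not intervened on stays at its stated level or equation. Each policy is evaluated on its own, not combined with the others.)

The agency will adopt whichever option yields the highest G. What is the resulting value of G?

-358

Policy A (R − 16):
  W = 122
  R = 144 − 16 = 128
  S = 128
  G = -9 + 4·122 − 4·128 − 3·128 = -417
Policy B (S − 41):
  W = 122
  R = 144
  S = 128 − 41 = 87
  G = -9 + 4·122 − 4·144 − 3·87 = -358
Comparing — Policy A: G=-417, Policy B: G=-358. Highest is -358 (Policy B).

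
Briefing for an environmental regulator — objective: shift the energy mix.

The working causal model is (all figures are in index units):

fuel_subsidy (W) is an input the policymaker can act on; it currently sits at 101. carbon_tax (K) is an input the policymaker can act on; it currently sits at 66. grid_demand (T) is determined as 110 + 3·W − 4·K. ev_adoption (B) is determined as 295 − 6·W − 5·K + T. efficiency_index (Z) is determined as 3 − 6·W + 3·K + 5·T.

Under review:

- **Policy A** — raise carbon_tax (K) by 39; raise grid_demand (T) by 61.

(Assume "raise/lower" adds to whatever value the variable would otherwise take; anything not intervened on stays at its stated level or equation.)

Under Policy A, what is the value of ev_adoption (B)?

-782

Policy A (K + 39, T + 61):
  W = 101
  K = 66 + 39 = 105
  T = 110 + 3·101 − 4·105 (+61 from intervention) = 54
  B = 295 − 6·101 − 5·105 + 54 = -782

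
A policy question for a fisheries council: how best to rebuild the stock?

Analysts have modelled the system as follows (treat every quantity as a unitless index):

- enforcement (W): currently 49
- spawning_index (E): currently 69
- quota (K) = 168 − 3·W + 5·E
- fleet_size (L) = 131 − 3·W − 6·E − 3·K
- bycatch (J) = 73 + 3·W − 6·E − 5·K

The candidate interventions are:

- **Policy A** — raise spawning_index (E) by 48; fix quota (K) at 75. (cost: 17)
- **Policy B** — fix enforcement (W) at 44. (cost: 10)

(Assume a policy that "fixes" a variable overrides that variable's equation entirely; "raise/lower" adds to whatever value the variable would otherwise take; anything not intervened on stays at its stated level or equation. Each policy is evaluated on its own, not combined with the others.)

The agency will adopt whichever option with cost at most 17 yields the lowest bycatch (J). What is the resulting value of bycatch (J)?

-2114

Policy A (E + 48, K := 75):
  W = 49
  E = 69 + 48 = 117
  K = 75
  J = 73 + 3·49 − 6·117 − 5·75 = -857
Policy B (W := 44):
  W = 44
  E = 69
  K = 168 − 3·44 + 5·69 = 381
  J = 73 + 3·44 − 6·69 − 5·381 = -2114
Comparing — Policy A: J=-857, Policy B: J=-2114. Lowest is -2114 (Policy B).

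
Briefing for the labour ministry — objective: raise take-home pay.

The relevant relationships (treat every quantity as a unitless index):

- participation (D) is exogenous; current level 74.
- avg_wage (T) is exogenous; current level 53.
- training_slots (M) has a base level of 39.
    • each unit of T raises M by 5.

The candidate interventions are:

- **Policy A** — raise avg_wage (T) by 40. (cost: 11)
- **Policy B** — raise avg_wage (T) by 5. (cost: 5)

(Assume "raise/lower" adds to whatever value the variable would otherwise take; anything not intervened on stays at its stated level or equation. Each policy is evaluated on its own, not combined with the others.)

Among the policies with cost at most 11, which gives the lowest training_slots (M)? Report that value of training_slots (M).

Policy A (T + 40):
  T = 53 + 40 = 93
  M = 39 + 5·93 = 504
Policy B (T + 5):
  T = 53 + 5 = 58
  M = 39 + 5·58 = 329
Comparing — Policy A: M=504, Policy B: M=329. Lowest is 329 (Policy B).

329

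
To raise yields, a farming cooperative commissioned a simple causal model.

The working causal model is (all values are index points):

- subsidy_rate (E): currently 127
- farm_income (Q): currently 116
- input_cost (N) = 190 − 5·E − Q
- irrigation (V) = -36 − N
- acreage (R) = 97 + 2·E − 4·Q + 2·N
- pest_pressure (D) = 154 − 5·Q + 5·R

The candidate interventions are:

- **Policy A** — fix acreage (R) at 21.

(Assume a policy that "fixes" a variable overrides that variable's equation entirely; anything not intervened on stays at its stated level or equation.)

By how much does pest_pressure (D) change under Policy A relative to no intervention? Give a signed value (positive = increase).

Baseline:
  E = 127
  Q = 116
  N = 190 − 5·127 − 116 = -561
  R = 97 + 2·127 − 4·116 + 2·(-561) = -1235
  D = 154 − 5·116 + 5·(-1235) = -6601
Policy A (R := 21):
  E = 127
  Q = 116
  N = 190 − 5·127 − 116 = -561
  R = 21
  D = 154 − 5·116 + 5·21 = -321
Change in D: -321 − (-6601) = 6280

6280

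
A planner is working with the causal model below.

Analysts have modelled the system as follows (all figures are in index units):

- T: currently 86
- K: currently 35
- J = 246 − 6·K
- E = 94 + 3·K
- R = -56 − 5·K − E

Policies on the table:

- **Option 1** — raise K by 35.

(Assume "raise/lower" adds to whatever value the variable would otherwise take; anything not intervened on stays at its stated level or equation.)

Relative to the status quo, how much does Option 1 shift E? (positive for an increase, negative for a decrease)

Baseline:
  K = 35
  E = 94 + 3·35 = 199
Option 1 (K + 35):
  K = 35 + 35 = 70
  E = 94 + 3·70 = 304
Change in E: 304 − 199 = 105

105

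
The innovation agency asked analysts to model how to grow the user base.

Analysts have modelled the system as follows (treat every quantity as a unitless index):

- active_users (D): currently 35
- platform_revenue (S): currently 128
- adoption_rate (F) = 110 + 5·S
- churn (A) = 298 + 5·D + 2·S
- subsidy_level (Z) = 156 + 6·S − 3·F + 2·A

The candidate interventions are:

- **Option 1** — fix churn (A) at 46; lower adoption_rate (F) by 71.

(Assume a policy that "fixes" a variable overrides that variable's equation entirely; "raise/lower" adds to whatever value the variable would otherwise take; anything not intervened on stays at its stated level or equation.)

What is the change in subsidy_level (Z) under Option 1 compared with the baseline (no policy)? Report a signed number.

Baseline:
  D = 35
  S = 128
  F = 110 + 5·128 = 750
  A = 298 + 5·35 + 2·128 = 729
  Z = 156 + 6·128 − 3·750 + 2·729 = 132
Option 1 (A := 46, F − 71):
  D = 35
  S = 128
  F = 110 + 5·128 (−71 from intervention) = 679
  A = 46
  Z = 156 + 6·128 − 3·679 + 2·46 = -1021
Change in Z: -1021 − 132 = -1153

-1153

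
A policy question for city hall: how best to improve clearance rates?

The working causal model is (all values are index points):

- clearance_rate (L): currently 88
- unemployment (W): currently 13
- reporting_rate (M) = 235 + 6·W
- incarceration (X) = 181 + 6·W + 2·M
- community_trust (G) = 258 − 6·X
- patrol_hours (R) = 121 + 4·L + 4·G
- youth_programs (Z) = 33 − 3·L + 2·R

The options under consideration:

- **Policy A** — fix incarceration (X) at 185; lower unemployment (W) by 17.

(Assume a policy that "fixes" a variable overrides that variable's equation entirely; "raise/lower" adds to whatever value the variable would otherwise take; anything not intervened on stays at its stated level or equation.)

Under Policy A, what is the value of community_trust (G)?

-852

Policy A (X := 185, W − 17):
  W = 13 − 17 = -4
  M = 235 + 6·(-4) = 211
  X = 185
  G = 258 − 6·185 = -852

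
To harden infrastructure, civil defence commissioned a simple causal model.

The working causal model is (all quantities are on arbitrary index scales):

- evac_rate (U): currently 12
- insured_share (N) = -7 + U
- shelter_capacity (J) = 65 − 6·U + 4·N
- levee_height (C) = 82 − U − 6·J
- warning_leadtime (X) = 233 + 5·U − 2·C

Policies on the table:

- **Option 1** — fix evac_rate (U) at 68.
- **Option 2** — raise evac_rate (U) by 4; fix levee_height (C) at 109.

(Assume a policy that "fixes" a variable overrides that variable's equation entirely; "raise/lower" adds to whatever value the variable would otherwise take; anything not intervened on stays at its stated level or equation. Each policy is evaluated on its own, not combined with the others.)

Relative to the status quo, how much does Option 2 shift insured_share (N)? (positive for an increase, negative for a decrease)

4

Baseline:
  U = 12
  N = -7 + 12 = 5
Option 2 (U + 4, C := 109):
  U = 12 + 4 = 16
  N = -7 + 16 = 9
Change in N: 9 − 5 = 4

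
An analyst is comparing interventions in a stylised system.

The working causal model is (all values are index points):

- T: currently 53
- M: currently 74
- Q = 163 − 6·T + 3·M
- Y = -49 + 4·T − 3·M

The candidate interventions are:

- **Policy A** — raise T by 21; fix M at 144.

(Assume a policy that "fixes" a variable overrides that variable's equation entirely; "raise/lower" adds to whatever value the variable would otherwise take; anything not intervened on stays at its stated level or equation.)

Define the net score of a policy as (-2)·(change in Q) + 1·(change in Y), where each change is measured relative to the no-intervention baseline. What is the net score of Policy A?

-294

Baseline:
  T = 53
  M = 74
  Q = 163 − 6·53 + 3·74 = 67
  Y = -49 + 4·53 − 3·74 = -59
Policy A (T + 21, M := 144):
  T = 53 + 21 = 74
  M = 144
  Q = 163 − 6·74 + 3·144 = 151
  Y = -49 + 4·74 − 3·144 = -185
ΔQ = 151 − 67 = 84; ΔY = -185 − (-59) = -126
Score = (-2)·84 + 1·(-126) = -294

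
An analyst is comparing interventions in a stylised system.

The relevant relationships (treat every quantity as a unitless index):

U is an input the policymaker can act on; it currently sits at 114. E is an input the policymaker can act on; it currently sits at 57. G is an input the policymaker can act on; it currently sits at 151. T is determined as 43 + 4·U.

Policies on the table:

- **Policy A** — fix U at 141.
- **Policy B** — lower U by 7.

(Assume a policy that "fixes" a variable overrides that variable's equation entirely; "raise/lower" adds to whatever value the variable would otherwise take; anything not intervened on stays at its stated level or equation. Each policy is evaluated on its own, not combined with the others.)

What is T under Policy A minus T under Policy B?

Policy A (U := 141):
  U = 141
  T = 43 + 4·141 = 607
Policy B (U − 7):
  U = 114 − 7 = 107
  T = 43 + 4·107 = 471
T: 607 − 471 = 136

136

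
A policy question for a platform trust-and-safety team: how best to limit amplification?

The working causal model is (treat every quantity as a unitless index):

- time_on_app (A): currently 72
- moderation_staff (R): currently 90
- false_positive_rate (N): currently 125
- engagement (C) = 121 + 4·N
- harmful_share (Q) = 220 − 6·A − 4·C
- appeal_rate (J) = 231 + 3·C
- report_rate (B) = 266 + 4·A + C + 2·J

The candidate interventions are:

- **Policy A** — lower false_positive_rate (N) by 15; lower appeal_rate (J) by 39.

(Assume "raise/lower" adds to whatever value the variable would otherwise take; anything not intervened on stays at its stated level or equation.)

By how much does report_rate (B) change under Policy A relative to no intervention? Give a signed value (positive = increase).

-498

Baseline:
  A = 72
  N = 125
  C = 121 + 4·125 = 621
  J = 231 + 3·621 = 2094
  B = 266 + 4·72 + 621 + 2·2094 = 5363
Policy A (N − 15, J − 39):
  A = 72
  N = 125 − 15 = 110
  C = 121 + 4·110 = 561
  J = 231 + 3·561 (−39 from intervention) = 1875
  B = 266 + 4·72 + 561 + 2·1875 = 4865
Change in B: 4865 − 5363 = -498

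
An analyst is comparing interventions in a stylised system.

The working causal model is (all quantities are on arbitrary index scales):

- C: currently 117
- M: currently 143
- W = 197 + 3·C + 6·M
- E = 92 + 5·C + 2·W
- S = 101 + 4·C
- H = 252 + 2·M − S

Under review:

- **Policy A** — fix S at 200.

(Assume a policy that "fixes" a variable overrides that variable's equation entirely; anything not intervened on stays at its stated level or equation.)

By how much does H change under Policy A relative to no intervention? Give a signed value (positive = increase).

369

Baseline:
  C = 117
  M = 143
  S = 101 + 4·117 = 569
  H = 252 + 2·143 − 569 = -31
Policy A (S := 200):
  C = 117
  M = 143
  S = 200
  H = 252 + 2·143 − 200 = 338
Change in H: 338 − (-31) = 369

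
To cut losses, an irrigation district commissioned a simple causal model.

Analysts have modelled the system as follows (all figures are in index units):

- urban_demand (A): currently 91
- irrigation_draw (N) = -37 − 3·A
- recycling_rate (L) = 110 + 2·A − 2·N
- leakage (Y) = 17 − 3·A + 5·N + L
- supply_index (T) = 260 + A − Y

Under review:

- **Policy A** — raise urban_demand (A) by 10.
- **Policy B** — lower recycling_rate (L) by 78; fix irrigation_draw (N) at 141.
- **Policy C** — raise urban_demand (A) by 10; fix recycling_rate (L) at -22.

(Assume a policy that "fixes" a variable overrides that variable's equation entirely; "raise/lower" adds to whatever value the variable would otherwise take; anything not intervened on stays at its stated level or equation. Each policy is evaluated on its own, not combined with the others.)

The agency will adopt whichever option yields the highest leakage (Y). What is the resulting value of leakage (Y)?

381

Policy A (A + 10):
  A = 91 + 10 = 101
  N = -37 − 3·101 = -340
  L = 110 + 2·101 − 2·(-340) = 992
  Y = 17 − 3·101 + 5·(-340) + 992 = -994
Policy B (L − 78, N := 141):
  A = 91
  N = 141
  L = 110 + 2·91 − 2·141 (−78 from intervention) = -68
  Y = 17 − 3·91 + 5·141 + (-68) = 381
Policy C (A + 10, L := -22):
  A = 91 + 10 = 101
  N = -37 − 3·101 = -340
  L = -22
  Y = 17 − 3·101 + 5·(-340) + (-22) = -2008
Comparing — Policy A: Y=-994, Policy B: Y=381, Policy C: Y=-2008. Highest is 381 (Policy B).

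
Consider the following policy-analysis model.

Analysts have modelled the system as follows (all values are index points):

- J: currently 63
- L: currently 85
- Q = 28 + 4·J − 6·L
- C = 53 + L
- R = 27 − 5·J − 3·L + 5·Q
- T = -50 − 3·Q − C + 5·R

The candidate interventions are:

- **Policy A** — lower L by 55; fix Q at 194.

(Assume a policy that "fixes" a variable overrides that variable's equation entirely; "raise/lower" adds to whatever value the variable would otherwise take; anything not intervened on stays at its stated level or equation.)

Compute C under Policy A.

83

Policy A (L − 55, Q := 194):
  L = 85 − 55 = 30
  C = 53 + 30 = 83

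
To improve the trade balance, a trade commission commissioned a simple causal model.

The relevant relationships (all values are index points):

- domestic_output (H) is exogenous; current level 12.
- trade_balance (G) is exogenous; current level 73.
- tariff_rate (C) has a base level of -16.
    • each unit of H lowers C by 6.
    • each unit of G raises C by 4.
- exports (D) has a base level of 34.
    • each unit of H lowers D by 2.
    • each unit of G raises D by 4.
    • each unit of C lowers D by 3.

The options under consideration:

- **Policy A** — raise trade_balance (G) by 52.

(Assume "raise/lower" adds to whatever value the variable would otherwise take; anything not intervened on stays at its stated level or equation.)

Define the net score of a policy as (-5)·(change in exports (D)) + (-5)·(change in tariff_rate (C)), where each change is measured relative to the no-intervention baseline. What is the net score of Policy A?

1040

Baseline:
  H = 12
  G = 73
  C = -16 − 6·12 + 4·73 = 204
  D = 34 − 2·12 + 4·73 − 3·204 = -310
Policy A (G + 52):
  H = 12
  G = 73 + 52 = 125
  C = -16 − 6·12 + 4·125 = 412
  D = 34 − 2·12 + 4·125 − 3·412 = -726
ΔD = -726 − (-310) = -416; ΔC = 412 − 204 = 208
Score = (-5)·(-416) + (-5)·208 = 1040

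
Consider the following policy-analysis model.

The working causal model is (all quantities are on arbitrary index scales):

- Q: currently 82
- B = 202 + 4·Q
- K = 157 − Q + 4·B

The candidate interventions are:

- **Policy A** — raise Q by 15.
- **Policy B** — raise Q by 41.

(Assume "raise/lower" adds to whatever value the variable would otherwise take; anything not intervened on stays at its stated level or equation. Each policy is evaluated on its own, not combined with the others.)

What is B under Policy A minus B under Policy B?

-104

Policy A (Q + 15):
  Q = 82 + 15 = 97
  B = 202 + 4·97 = 590
Policy B (Q + 41):
  Q = 82 + 41 = 123
  B = 202 + 4·123 = 694
B: 590 − 694 = -104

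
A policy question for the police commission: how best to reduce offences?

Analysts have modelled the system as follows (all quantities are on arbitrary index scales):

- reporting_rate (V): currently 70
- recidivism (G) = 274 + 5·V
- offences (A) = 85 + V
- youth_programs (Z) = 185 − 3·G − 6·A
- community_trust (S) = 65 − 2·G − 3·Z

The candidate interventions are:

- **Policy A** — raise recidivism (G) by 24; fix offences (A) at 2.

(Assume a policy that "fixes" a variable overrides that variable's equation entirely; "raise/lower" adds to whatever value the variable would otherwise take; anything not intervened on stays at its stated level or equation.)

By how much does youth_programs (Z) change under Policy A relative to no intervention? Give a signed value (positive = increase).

Baseline:
  V = 70
  G = 274 + 5·70 = 624
  A = 85 + 70 = 155
  Z = 185 − 3·624 − 6·155 = -2617
Policy A (G + 24, A := 2):
  V = 70
  G = 274 + 5·70 (+24 from intervention) = 648
  A = 2
  Z = 185 − 3·648 − 6·2 = -1771
Change in Z: -1771 − (-2617) = 846

846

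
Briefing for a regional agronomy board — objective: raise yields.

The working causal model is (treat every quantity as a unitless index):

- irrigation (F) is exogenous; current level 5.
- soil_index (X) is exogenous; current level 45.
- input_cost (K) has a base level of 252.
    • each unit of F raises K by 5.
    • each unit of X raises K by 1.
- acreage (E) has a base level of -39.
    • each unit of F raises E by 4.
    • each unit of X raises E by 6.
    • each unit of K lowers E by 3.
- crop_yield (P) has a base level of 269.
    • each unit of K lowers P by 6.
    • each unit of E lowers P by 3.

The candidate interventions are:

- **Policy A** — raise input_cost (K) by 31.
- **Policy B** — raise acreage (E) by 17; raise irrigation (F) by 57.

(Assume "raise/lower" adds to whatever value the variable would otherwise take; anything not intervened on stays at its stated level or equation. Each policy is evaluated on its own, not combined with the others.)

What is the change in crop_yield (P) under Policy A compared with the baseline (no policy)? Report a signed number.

Baseline:
  F = 5
  X = 45
  K = 252 + 5·5 + 45 = 322
  E = -39 + 4·5 + 6·45 − 3·322 = -715
  P = 269 − 6·322 − 3·(-715) = 482
Policy A (K + 31):
  F = 5
  X = 45
  K = 252 + 5·5 + 45 (+31 from intervention) = 353
  E = -39 + 4·5 + 6·45 − 3·353 = -808
  P = 269 − 6·353 − 3·(-808) = 575
Change in P: 575 − 482 = 93

93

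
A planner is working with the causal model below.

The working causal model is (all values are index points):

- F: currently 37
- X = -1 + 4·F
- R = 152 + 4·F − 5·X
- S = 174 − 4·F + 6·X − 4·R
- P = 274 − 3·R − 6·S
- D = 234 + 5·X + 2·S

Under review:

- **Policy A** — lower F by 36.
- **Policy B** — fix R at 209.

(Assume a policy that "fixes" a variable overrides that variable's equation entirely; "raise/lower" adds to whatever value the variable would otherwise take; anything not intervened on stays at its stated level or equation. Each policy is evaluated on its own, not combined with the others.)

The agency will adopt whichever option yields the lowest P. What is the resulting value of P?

-785

Policy A (F − 36):
  F = 37 − 36 = 1
  X = -1 + 4·1 = 3
  R = 152 + 4·1 − 5·3 = 141
  S = 174 − 4·1 + 6·3 − 4·141 = -376
  P = 274 − 3·141 − 6·(-376) = 2107
Policy B (R := 209):
  F = 37
  X = -1 + 4·37 = 147
  R = 209
  S = 174 − 4·37 + 6·147 − 4·209 = 72
  P = 274 − 3·209 − 6·72 = -785
Comparing — Policy A: P=2107, Policy B: P=-785. Lowest is -785 (Policy B).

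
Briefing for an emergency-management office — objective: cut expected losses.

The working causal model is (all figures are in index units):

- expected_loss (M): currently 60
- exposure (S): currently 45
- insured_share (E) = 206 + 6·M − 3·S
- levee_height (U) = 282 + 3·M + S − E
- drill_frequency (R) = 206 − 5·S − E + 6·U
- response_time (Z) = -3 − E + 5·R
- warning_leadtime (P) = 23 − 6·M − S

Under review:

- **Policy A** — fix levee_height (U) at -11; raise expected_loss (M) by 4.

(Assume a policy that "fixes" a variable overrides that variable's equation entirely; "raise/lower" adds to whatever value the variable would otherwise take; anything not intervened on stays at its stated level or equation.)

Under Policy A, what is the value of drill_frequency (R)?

Policy A (U := -11, M + 4):
  M = 60 + 4 = 64
  S = 45
  E = 206 + 6·64 − 3·45 = 455
  U = -11
  R = 206 − 5·45 − 455 + 6·(-11) = -540

-540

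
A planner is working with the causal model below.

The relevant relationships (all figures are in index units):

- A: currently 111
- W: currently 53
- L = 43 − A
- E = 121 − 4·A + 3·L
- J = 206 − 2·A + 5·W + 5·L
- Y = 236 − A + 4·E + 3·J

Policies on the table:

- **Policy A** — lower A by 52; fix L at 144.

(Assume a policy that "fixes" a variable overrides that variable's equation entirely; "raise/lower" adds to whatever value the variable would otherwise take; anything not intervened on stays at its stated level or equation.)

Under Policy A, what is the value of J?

Policy A (A − 52, L := 144):
  A = 111 − 52 = 59
  W = 53
  L = 144
  J = 206 − 2·59 + 5·53 + 5·144 = 1073

1073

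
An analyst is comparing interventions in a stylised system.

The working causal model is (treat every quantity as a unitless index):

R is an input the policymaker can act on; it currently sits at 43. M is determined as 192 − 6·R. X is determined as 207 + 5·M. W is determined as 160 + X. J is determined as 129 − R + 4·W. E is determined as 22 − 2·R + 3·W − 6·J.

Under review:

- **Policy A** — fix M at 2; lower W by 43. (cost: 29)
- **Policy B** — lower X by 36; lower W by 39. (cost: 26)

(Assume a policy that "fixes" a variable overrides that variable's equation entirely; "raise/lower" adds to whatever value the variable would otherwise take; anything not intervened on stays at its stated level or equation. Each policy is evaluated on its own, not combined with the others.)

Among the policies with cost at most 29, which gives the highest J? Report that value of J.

1422

Policy A (M := 2, W − 43):
  R = 43
  M = 2
  X = 207 + 5·2 = 217
  W = 160 + 217 (−43 from intervention) = 334
  J = 129 − 43 + 4·334 = 1422
Policy B (X − 36, W − 39):
  R = 43
  M = 192 − 6·43 = -66
  X = 207 + 5·(-66) (−36 from intervention) = -159
  W = 160 + (-159) (−39 from intervention) = -38
  J = 129 − 43 + 4·(-38) = -66
Comparing — Policy A: J=1422, Policy B: J=-66. Highest is 1422 (Policy A).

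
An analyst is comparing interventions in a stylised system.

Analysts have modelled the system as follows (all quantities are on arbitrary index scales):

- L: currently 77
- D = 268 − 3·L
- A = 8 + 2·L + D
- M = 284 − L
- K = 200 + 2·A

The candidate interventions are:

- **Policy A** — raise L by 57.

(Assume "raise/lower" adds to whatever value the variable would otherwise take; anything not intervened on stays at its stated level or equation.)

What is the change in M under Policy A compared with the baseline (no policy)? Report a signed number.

Baseline:
  L = 77
  M = 284 − 77 = 207
Policy A (L + 57):
  L = 77 + 57 = 134
  M = 284 − 134 = 150
Change in M: 150 − 207 = -57

-57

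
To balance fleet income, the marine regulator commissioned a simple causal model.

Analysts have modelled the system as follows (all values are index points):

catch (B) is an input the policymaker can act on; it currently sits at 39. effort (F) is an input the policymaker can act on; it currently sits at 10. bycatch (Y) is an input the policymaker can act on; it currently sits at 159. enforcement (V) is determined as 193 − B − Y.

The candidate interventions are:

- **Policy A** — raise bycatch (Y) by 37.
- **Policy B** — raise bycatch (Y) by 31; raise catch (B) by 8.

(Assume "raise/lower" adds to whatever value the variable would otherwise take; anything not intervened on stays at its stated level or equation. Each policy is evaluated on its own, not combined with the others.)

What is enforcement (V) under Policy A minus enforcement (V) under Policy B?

Policy A (Y + 37):
  B = 39
  Y = 159 + 37 = 196
  V = 193 − 39 − 196 = -42
Policy B (Y + 31, B + 8):
  B = 39 + 8 = 47
  Y = 159 + 31 = 190
  V = 193 − 47 − 190 = -44
V: -42 − (-44) = 2

2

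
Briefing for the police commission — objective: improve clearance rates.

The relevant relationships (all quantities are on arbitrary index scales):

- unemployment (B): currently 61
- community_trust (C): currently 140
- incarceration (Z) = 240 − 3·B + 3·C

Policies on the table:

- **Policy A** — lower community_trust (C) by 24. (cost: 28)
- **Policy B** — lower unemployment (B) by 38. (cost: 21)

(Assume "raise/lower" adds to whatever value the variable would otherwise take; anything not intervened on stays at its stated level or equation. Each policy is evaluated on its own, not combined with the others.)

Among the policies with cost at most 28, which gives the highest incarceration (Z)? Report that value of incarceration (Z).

Policy A (C − 24):
  B = 61
  C = 140 − 24 = 116
  Z = 240 − 3·61 + 3·116 = 405
Policy B (B − 38):
  B = 61 − 38 = 23
  C = 140
  Z = 240 − 3·23 + 3·140 = 591
Comparing — Policy A: Z=405, Policy B: Z=591. Highest is 591 (Policy B).

591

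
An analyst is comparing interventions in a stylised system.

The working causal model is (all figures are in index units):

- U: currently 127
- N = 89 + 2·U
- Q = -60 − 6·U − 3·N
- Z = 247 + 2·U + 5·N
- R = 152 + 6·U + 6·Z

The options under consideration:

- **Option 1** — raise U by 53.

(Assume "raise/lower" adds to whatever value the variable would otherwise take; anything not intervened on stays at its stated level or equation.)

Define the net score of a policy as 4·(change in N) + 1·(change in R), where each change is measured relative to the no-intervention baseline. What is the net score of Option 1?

Baseline:
  U = 127
  N = 89 + 2·127 = 343
  Z = 247 + 2·127 + 5·343 = 2216
  R = 152 + 6·127 + 6·2216 = 14210
Option 1 (U + 53):
  U = 127 + 53 = 180
  N = 89 + 2·180 = 449
  Z = 247 + 2·180 + 5·449 = 2852
  R = 152 + 6·180 + 6·2852 = 18344
ΔN = 449 − 343 = 106; ΔR = 18344 − 14210 = 4134
Score = 4·106 + 1·4134 = 4558

4558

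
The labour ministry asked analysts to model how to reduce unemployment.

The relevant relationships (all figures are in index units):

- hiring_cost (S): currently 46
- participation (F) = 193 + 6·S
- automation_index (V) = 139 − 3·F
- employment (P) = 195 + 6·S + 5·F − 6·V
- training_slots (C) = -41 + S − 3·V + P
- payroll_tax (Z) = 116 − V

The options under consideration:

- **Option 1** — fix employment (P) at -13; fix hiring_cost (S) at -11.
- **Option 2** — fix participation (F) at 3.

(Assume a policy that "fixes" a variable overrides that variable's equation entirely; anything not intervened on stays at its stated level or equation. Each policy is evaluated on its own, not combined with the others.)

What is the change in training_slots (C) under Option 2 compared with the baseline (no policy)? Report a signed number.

-14912

Baseline:
  S = 46
  F = 193 + 6·46 = 469
  V = 139 − 3·469 = -1268
  P = 195 + 6·46 + 5·469 − 6·(-1268) = 10424
  C = -41 + 46 − 3·(-1268) + 10424 = 14233
Option 2 (F := 3):
  S = 46
  F = 3
  V = 139 − 3·3 = 130
  P = 195 + 6·46 + 5·3 − 6·130 = -294
  C = -41 + 46 − 3·130 + (-294) = -679
Change in C: -679 − 14233 = -14912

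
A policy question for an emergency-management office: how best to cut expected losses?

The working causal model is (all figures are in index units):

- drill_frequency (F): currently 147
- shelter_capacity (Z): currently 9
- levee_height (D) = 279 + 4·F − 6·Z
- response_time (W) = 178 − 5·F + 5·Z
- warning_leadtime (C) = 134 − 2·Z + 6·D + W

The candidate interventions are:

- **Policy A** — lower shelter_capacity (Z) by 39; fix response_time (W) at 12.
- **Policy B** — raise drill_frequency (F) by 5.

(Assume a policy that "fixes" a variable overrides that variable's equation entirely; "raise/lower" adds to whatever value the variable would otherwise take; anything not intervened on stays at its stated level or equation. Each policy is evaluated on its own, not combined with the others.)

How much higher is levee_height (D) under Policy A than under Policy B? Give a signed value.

Policy A (Z − 39, W := 12):
  F = 147
  Z = 9 − 39 = -30
  D = 279 + 4·147 − 6·(-30) = 1047
Policy B (F + 5):
  F = 147 + 5 = 152
  Z = 9
  D = 279 + 4·152 − 6·9 = 833
D: 1047 − 833 = 214

214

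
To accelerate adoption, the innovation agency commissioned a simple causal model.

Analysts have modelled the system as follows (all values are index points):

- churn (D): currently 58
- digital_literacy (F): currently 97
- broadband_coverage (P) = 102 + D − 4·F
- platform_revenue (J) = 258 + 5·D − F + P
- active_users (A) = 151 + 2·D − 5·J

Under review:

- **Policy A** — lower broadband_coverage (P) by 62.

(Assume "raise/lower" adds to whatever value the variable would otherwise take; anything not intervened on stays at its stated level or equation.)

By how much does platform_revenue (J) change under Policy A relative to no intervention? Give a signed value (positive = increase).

-62

Baseline:
  D = 58
  F = 97
  P = 102 + 58 − 4·97 = -228
  J = 258 + 5·58 − 97 + (-228) = 223
Policy A (P − 62):
  D = 58
  F = 97
  P = 102 + 58 − 4·97 (−62 from intervention) = -290
  J = 258 + 5·58 − 97 + (-290) = 161
Change in J: 161 − 223 = -62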